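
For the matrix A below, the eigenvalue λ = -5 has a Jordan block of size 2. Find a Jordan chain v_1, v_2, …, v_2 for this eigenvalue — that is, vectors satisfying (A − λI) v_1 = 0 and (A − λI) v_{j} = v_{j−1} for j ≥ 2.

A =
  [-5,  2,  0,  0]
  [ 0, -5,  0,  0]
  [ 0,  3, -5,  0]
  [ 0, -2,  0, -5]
A Jordan chain for λ = -5 of length 2:
v_1 = (2, 0, 3, -2)ᵀ
v_2 = (0, 1, 0, 0)ᵀ

Let N = A − (-5)·I. We want v_2 with N^2 v_2 = 0 but N^1 v_2 ≠ 0; then v_{j-1} := N · v_j for j = 2, …, 2.

Pick v_2 = (0, 1, 0, 0)ᵀ.
Then v_1 = N · v_2 = (2, 0, 3, -2)ᵀ.

Sanity check: (A − (-5)·I) v_1 = (0, 0, 0, 0)ᵀ = 0. ✓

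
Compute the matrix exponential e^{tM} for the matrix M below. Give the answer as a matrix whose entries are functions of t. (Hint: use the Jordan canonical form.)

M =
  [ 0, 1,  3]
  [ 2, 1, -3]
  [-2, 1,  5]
e^{tM} =
  [-2*t*exp(2*t) + exp(2*t), t*exp(2*t), 3*t*exp(2*t)]
  [2*t*exp(2*t), -t*exp(2*t) + exp(2*t), -3*t*exp(2*t)]
  [-2*t*exp(2*t), t*exp(2*t), 3*t*exp(2*t) + exp(2*t)]

Strategy: write M = P · J · P⁻¹ where J is a Jordan canonical form, so e^{tM} = P · e^{tJ} · P⁻¹, and e^{tJ} can be computed block-by-block.

M has Jordan form
J =
  [2, 1, 0]
  [0, 2, 0]
  [0, 0, 2]
(up to reordering of blocks).

Per-block formulas:
  For a 2×2 Jordan block J_2(2): exp(t · J_2(2)) = e^(2t)·(I + t·N), where N is the 2×2 nilpotent shift.
  For a 1×1 block at λ = 2: exp(t · [2]) = [e^(2t)].

After assembling e^{tJ} and conjugating by P, we get:

e^{tM} =
  [-2*t*exp(2*t) + exp(2*t), t*exp(2*t), 3*t*exp(2*t)]
  [2*t*exp(2*t), -t*exp(2*t) + exp(2*t), -3*t*exp(2*t)]
  [-2*t*exp(2*t), t*exp(2*t), 3*t*exp(2*t) + exp(2*t)]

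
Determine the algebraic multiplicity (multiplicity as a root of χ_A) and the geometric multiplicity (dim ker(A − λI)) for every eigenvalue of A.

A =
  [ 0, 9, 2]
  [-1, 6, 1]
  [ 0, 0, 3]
λ = 3: alg = 3, geom = 1

Step 1 — factor the characteristic polynomial to read off the algebraic multiplicities:
  χ_A(x) = (x - 3)^3

Step 2 — compute geometric multiplicities via the rank-nullity identity g(λ) = n − rank(A − λI):
  rank(A − (3)·I) = 2, so dim ker(A − (3)·I) = n − 2 = 1

Summary:
  λ = 3: algebraic multiplicity = 3, geometric multiplicity = 1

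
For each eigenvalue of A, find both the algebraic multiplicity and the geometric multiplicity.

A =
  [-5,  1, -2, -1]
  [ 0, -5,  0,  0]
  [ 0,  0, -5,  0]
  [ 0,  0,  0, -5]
λ = -5: alg = 4, geom = 3

Step 1 — factor the characteristic polynomial to read off the algebraic multiplicities:
  χ_A(x) = (x + 5)^4

Step 2 — compute geometric multiplicities via the rank-nullity identity g(λ) = n − rank(A − λI):
  rank(A − (-5)·I) = 1, so dim ker(A − (-5)·I) = n − 1 = 3

Summary:
  λ = -5: algebraic multiplicity = 4, geometric multiplicity = 3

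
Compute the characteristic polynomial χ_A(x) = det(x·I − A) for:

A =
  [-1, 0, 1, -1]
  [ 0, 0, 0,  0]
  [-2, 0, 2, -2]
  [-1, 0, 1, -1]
x^4

Expanding det(x·I − A) (e.g. by cofactor expansion or by noting that A is similar to its Jordan form J, which has the same characteristic polynomial as A) gives
  χ_A(x) = x^4
which factors as x^4. The eigenvalues (with algebraic multiplicities) are λ = 0 with multiplicity 4.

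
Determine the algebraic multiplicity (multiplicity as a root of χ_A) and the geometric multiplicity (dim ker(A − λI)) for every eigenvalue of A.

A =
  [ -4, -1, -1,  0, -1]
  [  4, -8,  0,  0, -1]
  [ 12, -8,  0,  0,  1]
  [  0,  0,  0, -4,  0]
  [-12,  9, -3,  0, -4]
λ = -4: alg = 5, geom = 3

Step 1 — factor the characteristic polynomial to read off the algebraic multiplicities:
  χ_A(x) = (x + 4)^5

Step 2 — compute geometric multiplicities via the rank-nullity identity g(λ) = n − rank(A − λI):
  rank(A − (-4)·I) = 2, so dim ker(A − (-4)·I) = n − 2 = 3

Summary:
  λ = -4: algebraic multiplicity = 5, geometric multiplicity = 3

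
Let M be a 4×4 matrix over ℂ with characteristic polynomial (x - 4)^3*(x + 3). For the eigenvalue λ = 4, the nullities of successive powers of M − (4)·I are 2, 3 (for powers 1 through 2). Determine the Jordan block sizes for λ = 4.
Block sizes for λ = 4: [2, 1]

From the dimensions of kernels of powers, the number of Jordan blocks of size at least j is d_j − d_{j−1} where d_j = dim ker(N^j) (with d_0 = 0). Computing the differences gives [2, 1].
The number of blocks of size exactly k is (#blocks of size ≥ k) − (#blocks of size ≥ k + 1), so the partition is: 1 block(s) of size 1, 1 block(s) of size 2.
In nonincreasing order the block sizes are [2, 1].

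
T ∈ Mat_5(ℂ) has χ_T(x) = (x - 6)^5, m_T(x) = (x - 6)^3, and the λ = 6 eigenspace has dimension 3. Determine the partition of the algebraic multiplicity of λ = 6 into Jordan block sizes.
Block sizes for λ = 6: [3, 1, 1]

Step 1 — from the characteristic polynomial, algebraic multiplicity of λ = 6 is 5. From dim ker(T − (6)·I) = 3, there are exactly 3 Jordan blocks for λ = 6.
Step 2 — from the minimal polynomial, the factor (x − 6)^3 tells us the largest block for λ = 6 has size 3.
Step 3 — with total size 5, 3 blocks, and largest block 3, the block sizes (in nonincreasing order) are [3, 1, 1].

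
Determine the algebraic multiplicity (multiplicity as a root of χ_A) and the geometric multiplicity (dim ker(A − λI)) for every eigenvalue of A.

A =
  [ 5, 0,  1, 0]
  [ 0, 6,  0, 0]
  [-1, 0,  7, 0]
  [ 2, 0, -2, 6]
λ = 6: alg = 4, geom = 3

Step 1 — factor the characteristic polynomial to read off the algebraic multiplicities:
  χ_A(x) = (x - 6)^4

Step 2 — compute geometric multiplicities via the rank-nullity identity g(λ) = n − rank(A − λI):
  rank(A − (6)·I) = 1, so dim ker(A − (6)·I) = n − 1 = 3

Summary:
  λ = 6: algebraic multiplicity = 4, geometric multiplicity = 3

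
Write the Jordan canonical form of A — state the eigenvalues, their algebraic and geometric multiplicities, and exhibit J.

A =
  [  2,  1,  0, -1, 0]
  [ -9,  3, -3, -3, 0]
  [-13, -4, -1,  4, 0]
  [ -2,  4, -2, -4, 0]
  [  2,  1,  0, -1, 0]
J_3(0) ⊕ J_1(0) ⊕ J_1(0)

The characteristic polynomial is
  det(x·I − A) = x^5

Eigenvalues and multiplicities (the geometric multiplicity of λ is n − rank(A − λI), which equals the number of Jordan blocks for λ):
  λ = 0: algebraic multiplicity = 5, geometric multiplicity = 3

Determining the block sizes for each eigenvalue:
  λ = 0: with am = 5 and gm = 3, the partition is not yet determined (e.g. several partitions of 5 into 3 parts exist). Let N = A − (0)·I. Computing rank(N^1) = 2, rank(N^2) = 1, rank(N^3) = 0; the number of blocks of size ≥ j is rank(N^{j−1}) − rank(N^j), giving [3, 1, 1]. So we have 1 block(s) of size 3, 2 block(s) of size 1 → block sizes [3, 1, 1]

Assembling the blocks gives a Jordan form
J =
  [0, 1, 0, 0, 0]
  [0, 0, 1, 0, 0]
  [0, 0, 0, 0, 0]
  [0, 0, 0, 0, 0]
  [0, 0, 0, 0, 0]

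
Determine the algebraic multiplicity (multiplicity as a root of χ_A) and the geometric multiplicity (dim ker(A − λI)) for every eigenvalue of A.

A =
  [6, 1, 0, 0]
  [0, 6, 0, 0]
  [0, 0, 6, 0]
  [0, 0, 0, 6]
λ = 6: alg = 4, geom = 3

Step 1 — factor the characteristic polynomial to read off the algebraic multiplicities:
  χ_A(x) = (x - 6)^4

Step 2 — compute geometric multiplicities via the rank-nullity identity g(λ) = n − rank(A − λI):
  rank(A − (6)·I) = 1, so dim ker(A − (6)·I) = n − 1 = 3

Summary:
  λ = 6: algebraic multiplicity = 4, geometric multiplicity = 3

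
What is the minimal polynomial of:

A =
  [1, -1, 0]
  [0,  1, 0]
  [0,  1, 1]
x^2 - 2*x + 1

The characteristic polynomial is χ_A(x) = (x - 1)^3, so the eigenvalues are known. The minimal polynomial is
  m_A(x) = Π_λ (x − λ)^{k_λ}
where k_λ is the size of the *largest* Jordan block for λ (equivalently, the smallest k with (A − λI)^k v = 0 for every generalised eigenvector v of λ).

  λ = 1: largest Jordan block has size 2, contributing (x − 1)^2

So m_A(x) = (x - 1)^2 = x^2 - 2*x + 1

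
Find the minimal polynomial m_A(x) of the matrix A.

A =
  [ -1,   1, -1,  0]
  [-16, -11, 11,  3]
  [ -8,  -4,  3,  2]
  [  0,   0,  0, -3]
x^3 + 9*x^2 + 27*x + 27

The characteristic polynomial is χ_A(x) = (x + 3)^4, so the eigenvalues are known. The minimal polynomial is
  m_A(x) = Π_λ (x − λ)^{k_λ}
where k_λ is the size of the *largest* Jordan block for λ (equivalently, the smallest k with (A − λI)^k v = 0 for every generalised eigenvector v of λ).

  λ = -3: largest Jordan block has size 3, contributing (x + 3)^3

So m_A(x) = (x + 3)^3 = x^3 + 9*x^2 + 27*x + 27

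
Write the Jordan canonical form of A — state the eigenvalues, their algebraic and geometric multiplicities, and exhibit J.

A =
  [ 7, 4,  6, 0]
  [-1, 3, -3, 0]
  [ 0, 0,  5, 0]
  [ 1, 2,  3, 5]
J_2(5) ⊕ J_1(5) ⊕ J_1(5)

The characteristic polynomial is
  det(x·I − A) = x^4 - 20*x^3 + 150*x^2 - 500*x + 625 = (x - 5)^4

Eigenvalues and multiplicities (the geometric multiplicity of λ is n − rank(A − λI), which equals the number of Jordan blocks for λ):
  λ = 5: algebraic multiplicity = 4, geometric multiplicity = 3

Determining the block sizes for each eigenvalue:
  λ = 5: 3 blocks summing to 4 forces exactly one block of size 2 and the rest size 1 → block sizes [2, 1, 1]

Assembling the blocks gives a Jordan form
J =
  [5, 1, 0, 0]
  [0, 5, 0, 0]
  [0, 0, 5, 0]
  [0, 0, 0, 5]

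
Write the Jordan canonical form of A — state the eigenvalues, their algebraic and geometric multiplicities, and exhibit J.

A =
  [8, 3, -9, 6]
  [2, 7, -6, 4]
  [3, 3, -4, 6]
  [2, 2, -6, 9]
J_2(5) ⊕ J_1(5) ⊕ J_1(5)

The characteristic polynomial is
  det(x·I − A) = x^4 - 20*x^3 + 150*x^2 - 500*x + 625 = (x - 5)^4

Eigenvalues and multiplicities (the geometric multiplicity of λ is n − rank(A − λI), which equals the number of Jordan blocks for λ):
  λ = 5: algebraic multiplicity = 4, geometric multiplicity = 3

Determining the block sizes for each eigenvalue:
  λ = 5: 3 blocks summing to 4 forces exactly one block of size 2 and the rest size 1 → block sizes [2, 1, 1]

Assembling the blocks gives a Jordan form
J =
  [5, 1, 0, 0]
  [0, 5, 0, 0]
  [0, 0, 5, 0]
  [0, 0, 0, 5]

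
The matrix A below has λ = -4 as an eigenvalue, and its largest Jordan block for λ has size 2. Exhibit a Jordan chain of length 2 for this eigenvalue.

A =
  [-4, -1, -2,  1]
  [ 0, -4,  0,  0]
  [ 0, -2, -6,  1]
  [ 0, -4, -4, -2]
A Jordan chain for λ = -4 of length 2:
v_1 = (-1, 0, -2, -4)ᵀ
v_2 = (0, 1, 0, 0)ᵀ

Let N = A − (-4)·I. We want v_2 with N^2 v_2 = 0 but N^1 v_2 ≠ 0; then v_{j-1} := N · v_j for j = 2, …, 2.

Pick v_2 = (0, 1, 0, 0)ᵀ.
Then v_1 = N · v_2 = (-1, 0, -2, -4)ᵀ.

Sanity check: (A − (-4)·I) v_1 = (0, 0, 0, 0)ᵀ = 0. ✓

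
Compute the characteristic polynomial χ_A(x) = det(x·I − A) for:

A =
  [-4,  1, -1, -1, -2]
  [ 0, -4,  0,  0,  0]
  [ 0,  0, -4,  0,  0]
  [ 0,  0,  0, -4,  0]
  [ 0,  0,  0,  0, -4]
x^5 + 20*x^4 + 160*x^3 + 640*x^2 + 1280*x + 1024

Expanding det(x·I − A) (e.g. by cofactor expansion or by noting that A is similar to its Jordan form J, which has the same characteristic polynomial as A) gives
  χ_A(x) = x^5 + 20*x^4 + 160*x^3 + 640*x^2 + 1280*x + 1024
which factors as (x + 4)^5. The eigenvalues (with algebraic multiplicities) are λ = -4 with multiplicity 5.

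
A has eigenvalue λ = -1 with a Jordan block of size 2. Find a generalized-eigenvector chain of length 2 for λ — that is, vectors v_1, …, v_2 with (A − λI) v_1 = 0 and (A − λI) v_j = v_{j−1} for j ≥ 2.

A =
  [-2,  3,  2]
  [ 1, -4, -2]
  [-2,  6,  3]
A Jordan chain for λ = -1 of length 2:
v_1 = (-1, 1, -2)ᵀ
v_2 = (1, 0, 0)ᵀ

Let N = A − (-1)·I. We want v_2 with N^2 v_2 = 0 but N^1 v_2 ≠ 0; then v_{j-1} := N · v_j for j = 2, …, 2.

Pick v_2 = (1, 0, 0)ᵀ.
Then v_1 = N · v_2 = (-1, 1, -2)ᵀ.

Sanity check: (A − (-1)·I) v_1 = (0, 0, 0)ᵀ = 0. ✓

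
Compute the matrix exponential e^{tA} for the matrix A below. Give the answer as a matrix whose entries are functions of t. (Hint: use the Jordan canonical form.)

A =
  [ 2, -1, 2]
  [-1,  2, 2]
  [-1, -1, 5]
e^{tA} =
  [-t*exp(3*t) + exp(3*t), -t*exp(3*t), 2*t*exp(3*t)]
  [-t*exp(3*t), -t*exp(3*t) + exp(3*t), 2*t*exp(3*t)]
  [-t*exp(3*t), -t*exp(3*t), 2*t*exp(3*t) + exp(3*t)]

Strategy: write A = P · J · P⁻¹ where J is a Jordan canonical form, so e^{tA} = P · e^{tJ} · P⁻¹, and e^{tJ} can be computed block-by-block.

A has Jordan form
J =
  [3, 1, 0]
  [0, 3, 0]
  [0, 0, 3]
(up to reordering of blocks).

Per-block formulas:
  For a 2×2 Jordan block J_2(3): exp(t · J_2(3)) = e^(3t)·(I + t·N), where N is the 2×2 nilpotent shift.
  For a 1×1 block at λ = 3: exp(t · [3]) = [e^(3t)].

After assembling e^{tJ} and conjugating by P, we get:

e^{tA} =
  [-t*exp(3*t) + exp(3*t), -t*exp(3*t), 2*t*exp(3*t)]
  [-t*exp(3*t), -t*exp(3*t) + exp(3*t), 2*t*exp(3*t)]
  [-t*exp(3*t), -t*exp(3*t), 2*t*exp(3*t) + exp(3*t)]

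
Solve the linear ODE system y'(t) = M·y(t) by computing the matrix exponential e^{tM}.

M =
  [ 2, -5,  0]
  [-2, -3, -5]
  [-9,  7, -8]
e^{tM} =
  [35*t^2*exp(-3*t)/2 + 5*t*exp(-3*t) + exp(-3*t), -25*t^2*exp(-3*t)/2 - 5*t*exp(-3*t), 25*t^2*exp(-3*t)/2]
  [35*t^2*exp(-3*t)/2 - 2*t*exp(-3*t), -25*t^2*exp(-3*t)/2 + exp(-3*t), 25*t^2*exp(-3*t)/2 - 5*t*exp(-3*t)]
  [-7*t^2*exp(-3*t) - 9*t*exp(-3*t), 5*t^2*exp(-3*t) + 7*t*exp(-3*t), -5*t^2*exp(-3*t) - 5*t*exp(-3*t) + exp(-3*t)]

Strategy: write M = P · J · P⁻¹ where J is a Jordan canonical form, so e^{tM} = P · e^{tJ} · P⁻¹, and e^{tJ} can be computed block-by-block.

M has Jordan form
J =
  [-3,  1,  0]
  [ 0, -3,  1]
  [ 0,  0, -3]
(up to reordering of blocks).

Per-block formulas:
  For a 3×3 Jordan block J_3(-3): exp(t · J_3(-3)) = e^(-3t)·(I + t·N + (t^2/2)·N^2), where N is the 3×3 nilpotent shift.

After assembling e^{tJ} and conjugating by P, we get:

e^{tM} =
  [35*t^2*exp(-3*t)/2 + 5*t*exp(-3*t) + exp(-3*t), -25*t^2*exp(-3*t)/2 - 5*t*exp(-3*t), 25*t^2*exp(-3*t)/2]
  [35*t^2*exp(-3*t)/2 - 2*t*exp(-3*t), -25*t^2*exp(-3*t)/2 + exp(-3*t), 25*t^2*exp(-3*t)/2 - 5*t*exp(-3*t)]
  [-7*t^2*exp(-3*t) - 9*t*exp(-3*t), 5*t^2*exp(-3*t) + 7*t*exp(-3*t), -5*t^2*exp(-3*t) - 5*t*exp(-3*t) + exp(-3*t)]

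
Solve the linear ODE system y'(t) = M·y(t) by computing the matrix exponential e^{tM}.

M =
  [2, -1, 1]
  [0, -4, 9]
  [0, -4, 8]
e^{tM} =
  [exp(2*t), t^2*exp(2*t) - t*exp(2*t), -3*t^2*exp(2*t)/2 + t*exp(2*t)]
  [0, -6*t*exp(2*t) + exp(2*t), 9*t*exp(2*t)]
  [0, -4*t*exp(2*t), 6*t*exp(2*t) + exp(2*t)]

Strategy: write M = P · J · P⁻¹ where J is a Jordan canonical form, so e^{tM} = P · e^{tJ} · P⁻¹, and e^{tJ} can be computed block-by-block.

M has Jordan form
J =
  [2, 1, 0]
  [0, 2, 1]
  [0, 0, 2]
(up to reordering of blocks).

Per-block formulas:
  For a 3×3 Jordan block J_3(2): exp(t · J_3(2)) = e^(2t)·(I + t·N + (t^2/2)·N^2), where N is the 3×3 nilpotent shift.

After assembling e^{tJ} and conjugating by P, we get:

e^{tM} =
  [exp(2*t), t^2*exp(2*t) - t*exp(2*t), -3*t^2*exp(2*t)/2 + t*exp(2*t)]
  [0, -6*t*exp(2*t) + exp(2*t), 9*t*exp(2*t)]
  [0, -4*t*exp(2*t), 6*t*exp(2*t) + exp(2*t)]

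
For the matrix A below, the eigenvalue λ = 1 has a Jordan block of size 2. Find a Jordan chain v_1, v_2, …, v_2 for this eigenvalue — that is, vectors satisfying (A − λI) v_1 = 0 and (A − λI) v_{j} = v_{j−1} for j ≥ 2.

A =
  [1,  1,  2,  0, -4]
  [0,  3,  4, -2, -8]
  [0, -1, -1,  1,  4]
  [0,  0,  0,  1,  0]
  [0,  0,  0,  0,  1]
A Jordan chain for λ = 1 of length 2:
v_1 = (1, 2, -1, 0, 0)ᵀ
v_2 = (0, 1, 0, 0, 0)ᵀ

Let N = A − (1)·I. We want v_2 with N^2 v_2 = 0 but N^1 v_2 ≠ 0; then v_{j-1} := N · v_j for j = 2, …, 2.

Pick v_2 = (0, 1, 0, 0, 0)ᵀ.
Then v_1 = N · v_2 = (1, 2, -1, 0, 0)ᵀ.

Sanity check: (A − (1)·I) v_1 = (0, 0, 0, 0, 0)ᵀ = 0. ✓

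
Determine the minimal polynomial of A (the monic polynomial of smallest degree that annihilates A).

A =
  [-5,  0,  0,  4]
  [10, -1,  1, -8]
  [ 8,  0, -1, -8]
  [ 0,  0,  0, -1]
x^3 + 7*x^2 + 11*x + 5

The characteristic polynomial is χ_A(x) = (x + 1)^3*(x + 5), so the eigenvalues are known. The minimal polynomial is
  m_A(x) = Π_λ (x − λ)^{k_λ}
where k_λ is the size of the *largest* Jordan block for λ (equivalently, the smallest k with (A − λI)^k v = 0 for every generalised eigenvector v of λ).

  λ = -5: largest Jordan block has size 1, contributing (x + 5)
  λ = -1: largest Jordan block has size 2, contributing (x + 1)^2

So m_A(x) = (x + 1)^2*(x + 5) = x^3 + 7*x^2 + 11*x + 5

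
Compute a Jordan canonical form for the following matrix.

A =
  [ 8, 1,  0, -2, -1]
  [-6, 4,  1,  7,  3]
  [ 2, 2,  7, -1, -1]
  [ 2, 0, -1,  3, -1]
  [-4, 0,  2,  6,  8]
J_3(6) ⊕ J_1(6) ⊕ J_1(6)

The characteristic polynomial is
  det(x·I − A) = x^5 - 30*x^4 + 360*x^3 - 2160*x^2 + 6480*x - 7776 = (x - 6)^5

Eigenvalues and multiplicities (the geometric multiplicity of λ is n − rank(A − λI), which equals the number of Jordan blocks for λ):
  λ = 6: algebraic multiplicity = 5, geometric multiplicity = 3

Determining the block sizes for each eigenvalue:
  λ = 6: with am = 5 and gm = 3, the partition is not yet determined (e.g. several partitions of 5 into 3 parts exist). Let N = A − (6)·I. Computing rank(N^1) = 2, rank(N^2) = 1, rank(N^3) = 0; the number of blocks of size ≥ j is rank(N^{j−1}) − rank(N^j), giving [3, 1, 1]. So we have 1 block(s) of size 3, 2 block(s) of size 1 → block sizes [3, 1, 1]

Assembling the blocks gives a Jordan form
J =
  [6, 1, 0, 0, 0]
  [0, 6, 1, 0, 0]
  [0, 0, 6, 0, 0]
  [0, 0, 0, 6, 0]
  [0, 0, 0, 0, 6]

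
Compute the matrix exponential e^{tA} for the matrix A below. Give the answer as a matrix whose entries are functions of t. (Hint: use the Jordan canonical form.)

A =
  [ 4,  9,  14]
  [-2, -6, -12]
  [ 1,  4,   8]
e^{tA} =
  [2*t*exp(2*t) + exp(2*t), t^2*exp(2*t) + 9*t*exp(2*t), 2*t^2*exp(2*t) + 14*t*exp(2*t)]
  [-2*t*exp(2*t), -t^2*exp(2*t) - 8*t*exp(2*t) + exp(2*t), -2*t^2*exp(2*t) - 12*t*exp(2*t)]
  [t*exp(2*t), t^2*exp(2*t)/2 + 4*t*exp(2*t), t^2*exp(2*t) + 6*t*exp(2*t) + exp(2*t)]

Strategy: write A = P · J · P⁻¹ where J is a Jordan canonical form, so e^{tA} = P · e^{tJ} · P⁻¹, and e^{tJ} can be computed block-by-block.

A has Jordan form
J =
  [2, 1, 0]
  [0, 2, 1]
  [0, 0, 2]
(up to reordering of blocks).

Per-block formulas:
  For a 3×3 Jordan block J_3(2): exp(t · J_3(2)) = e^(2t)·(I + t·N + (t^2/2)·N^2), where N is the 3×3 nilpotent shift.

After assembling e^{tJ} and conjugating by P, we get:

e^{tA} =
  [2*t*exp(2*t) + exp(2*t), t^2*exp(2*t) + 9*t*exp(2*t), 2*t^2*exp(2*t) + 14*t*exp(2*t)]
  [-2*t*exp(2*t), -t^2*exp(2*t) - 8*t*exp(2*t) + exp(2*t), -2*t^2*exp(2*t) - 12*t*exp(2*t)]
  [t*exp(2*t), t^2*exp(2*t)/2 + 4*t*exp(2*t), t^2*exp(2*t) + 6*t*exp(2*t) + exp(2*t)]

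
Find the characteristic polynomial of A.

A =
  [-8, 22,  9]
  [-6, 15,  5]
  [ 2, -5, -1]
x^3 - 6*x^2 + 12*x - 8

Expanding det(x·I − A) (e.g. by cofactor expansion or by noting that A is similar to its Jordan form J, which has the same characteristic polynomial as A) gives
  χ_A(x) = x^3 - 6*x^2 + 12*x - 8
which factors as (x - 2)^3. The eigenvalues (with algebraic multiplicities) are λ = 2 with multiplicity 3.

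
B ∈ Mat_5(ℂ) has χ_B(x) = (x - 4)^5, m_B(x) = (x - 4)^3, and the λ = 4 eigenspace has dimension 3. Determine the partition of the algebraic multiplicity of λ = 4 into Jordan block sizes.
Block sizes for λ = 4: [3, 1, 1]

Step 1 — from the characteristic polynomial, algebraic multiplicity of λ = 4 is 5. From dim ker(B − (4)·I) = 3, there are exactly 3 Jordan blocks for λ = 4.
Step 2 — from the minimal polynomial, the factor (x − 4)^3 tells us the largest block for λ = 4 has size 3.
Step 3 — with total size 5, 3 blocks, and largest block 3, the block sizes (in nonincreasing order) are [3, 1, 1].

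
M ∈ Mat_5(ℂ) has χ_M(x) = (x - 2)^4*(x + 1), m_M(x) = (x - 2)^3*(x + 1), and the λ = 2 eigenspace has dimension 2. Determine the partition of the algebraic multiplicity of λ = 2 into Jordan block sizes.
Block sizes for λ = 2: [3, 1]

Step 1 — from the characteristic polynomial, algebraic multiplicity of λ = 2 is 4. From dim ker(M − (2)·I) = 2, there are exactly 2 Jordan blocks for λ = 2.
Step 2 — from the minimal polynomial, the factor (x − 2)^3 tells us the largest block for λ = 2 has size 3.
Step 3 — with total size 4, 2 blocks, and largest block 3, the block sizes (in nonincreasing order) are [3, 1].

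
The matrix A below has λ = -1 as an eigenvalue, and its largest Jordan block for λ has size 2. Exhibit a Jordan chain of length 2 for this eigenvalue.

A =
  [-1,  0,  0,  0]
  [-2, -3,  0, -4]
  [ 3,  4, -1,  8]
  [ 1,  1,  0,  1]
A Jordan chain for λ = -1 of length 2:
v_1 = (0, -2, 3, 1)ᵀ
v_2 = (1, 0, 0, 0)ᵀ

Let N = A − (-1)·I. We want v_2 with N^2 v_2 = 0 but N^1 v_2 ≠ 0; then v_{j-1} := N · v_j for j = 2, …, 2.

Pick v_2 = (1, 0, 0, 0)ᵀ.
Then v_1 = N · v_2 = (0, -2, 3, 1)ᵀ.

Sanity check: (A − (-1)·I) v_1 = (0, 0, 0, 0)ᵀ = 0. ✓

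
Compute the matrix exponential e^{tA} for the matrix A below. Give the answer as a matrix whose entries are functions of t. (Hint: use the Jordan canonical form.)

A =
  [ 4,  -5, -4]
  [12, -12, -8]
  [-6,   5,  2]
e^{tA} =
  [6*t*exp(-2*t) + exp(-2*t), -5*t*exp(-2*t), -4*t*exp(-2*t)]
  [12*t*exp(-2*t), -10*t*exp(-2*t) + exp(-2*t), -8*t*exp(-2*t)]
  [-6*t*exp(-2*t), 5*t*exp(-2*t), 4*t*exp(-2*t) + exp(-2*t)]

Strategy: write A = P · J · P⁻¹ where J is a Jordan canonical form, so e^{tA} = P · e^{tJ} · P⁻¹, and e^{tJ} can be computed block-by-block.

A has Jordan form
J =
  [-2,  1,  0]
  [ 0, -2,  0]
  [ 0,  0, -2]
(up to reordering of blocks).

Per-block formulas:
  For a 1×1 block at λ = -2: exp(t · [-2]) = [e^(-2t)].
  For a 2×2 Jordan block J_2(-2): exp(t · J_2(-2)) = e^(-2t)·(I + t·N), where N is the 2×2 nilpotent shift.

After assembling e^{tJ} and conjugating by P, we get:

e^{tA} =
  [6*t*exp(-2*t) + exp(-2*t), -5*t*exp(-2*t), -4*t*exp(-2*t)]
  [12*t*exp(-2*t), -10*t*exp(-2*t) + exp(-2*t), -8*t*exp(-2*t)]
  [-6*t*exp(-2*t), 5*t*exp(-2*t), 4*t*exp(-2*t) + exp(-2*t)]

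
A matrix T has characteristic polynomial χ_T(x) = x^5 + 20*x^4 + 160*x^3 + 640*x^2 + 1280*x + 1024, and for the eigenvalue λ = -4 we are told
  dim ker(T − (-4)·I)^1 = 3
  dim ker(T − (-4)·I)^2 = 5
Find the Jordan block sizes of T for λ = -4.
Block sizes for λ = -4: [2, 2, 1]

From the dimensions of kernels of powers, the number of Jordan blocks of size at least j is d_j − d_{j−1} where d_j = dim ker(N^j) (with d_0 = 0). Computing the differences gives [3, 2].
The number of blocks of size exactly k is (#blocks of size ≥ k) − (#blocks of size ≥ k + 1), so the partition is: 1 block(s) of size 1, 2 block(s) of size 2.
In nonincreasing order the block sizes are [2, 2, 1].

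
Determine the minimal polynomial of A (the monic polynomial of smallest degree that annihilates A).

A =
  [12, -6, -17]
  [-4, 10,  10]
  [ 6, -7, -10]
x^3 - 12*x^2 + 48*x - 64

The characteristic polynomial is χ_A(x) = (x - 4)^3, so the eigenvalues are known. The minimal polynomial is
  m_A(x) = Π_λ (x − λ)^{k_λ}
where k_λ is the size of the *largest* Jordan block for λ (equivalently, the smallest k with (A − λI)^k v = 0 for every generalised eigenvector v of λ).

  λ = 4: largest Jordan block has size 3, contributing (x − 4)^3

So m_A(x) = (x - 4)^3 = x^3 - 12*x^2 + 48*x - 64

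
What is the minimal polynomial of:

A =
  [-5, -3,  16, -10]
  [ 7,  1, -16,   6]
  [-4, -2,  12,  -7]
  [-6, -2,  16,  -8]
x^2

The characteristic polynomial is χ_A(x) = x^4, so the eigenvalues are known. The minimal polynomial is
  m_A(x) = Π_λ (x − λ)^{k_λ}
where k_λ is the size of the *largest* Jordan block for λ (equivalently, the smallest k with (A − λI)^k v = 0 for every generalised eigenvector v of λ).

  λ = 0: largest Jordan block has size 2, contributing (x − 0)^2

So m_A(x) = x^2 = x^2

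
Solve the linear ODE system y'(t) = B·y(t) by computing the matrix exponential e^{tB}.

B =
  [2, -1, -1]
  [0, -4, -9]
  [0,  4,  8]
e^{tB} =
  [exp(2*t), t^2*exp(2*t) - t*exp(2*t), 3*t^2*exp(2*t)/2 - t*exp(2*t)]
  [0, -6*t*exp(2*t) + exp(2*t), -9*t*exp(2*t)]
  [0, 4*t*exp(2*t), 6*t*exp(2*t) + exp(2*t)]

Strategy: write B = P · J · P⁻¹ where J is a Jordan canonical form, so e^{tB} = P · e^{tJ} · P⁻¹, and e^{tJ} can be computed block-by-block.

B has Jordan form
J =
  [2, 1, 0]
  [0, 2, 1]
  [0, 0, 2]
(up to reordering of blocks).

Per-block formulas:
  For a 3×3 Jordan block J_3(2): exp(t · J_3(2)) = e^(2t)·(I + t·N + (t^2/2)·N^2), where N is the 3×3 nilpotent shift.

After assembling e^{tJ} and conjugating by P, we get:

e^{tB} =
  [exp(2*t), t^2*exp(2*t) - t*exp(2*t), 3*t^2*exp(2*t)/2 - t*exp(2*t)]
  [0, -6*t*exp(2*t) + exp(2*t), -9*t*exp(2*t)]
  [0, 4*t*exp(2*t), 6*t*exp(2*t) + exp(2*t)]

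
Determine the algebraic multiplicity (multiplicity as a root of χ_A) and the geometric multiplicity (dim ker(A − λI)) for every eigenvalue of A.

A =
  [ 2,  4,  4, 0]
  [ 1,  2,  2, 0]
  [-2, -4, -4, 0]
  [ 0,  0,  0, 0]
λ = 0: alg = 4, geom = 3

Step 1 — factor the characteristic polynomial to read off the algebraic multiplicities:
  χ_A(x) = x^4

Step 2 — compute geometric multiplicities via the rank-nullity identity g(λ) = n − rank(A − λI):
  rank(A − (0)·I) = 1, so dim ker(A − (0)·I) = n − 1 = 3

Summary:
  λ = 0: algebraic multiplicity = 4, geometric multiplicity = 3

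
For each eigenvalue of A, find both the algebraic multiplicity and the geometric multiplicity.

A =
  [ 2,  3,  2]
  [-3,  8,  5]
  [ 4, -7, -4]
λ = 2: alg = 3, geom = 1

Step 1 — factor the characteristic polynomial to read off the algebraic multiplicities:
  χ_A(x) = (x - 2)^3

Step 2 — compute geometric multiplicities via the rank-nullity identity g(λ) = n − rank(A − λI):
  rank(A − (2)·I) = 2, so dim ker(A − (2)·I) = n − 2 = 1

Summary:
  λ = 2: algebraic multiplicity = 3, geometric multiplicity = 1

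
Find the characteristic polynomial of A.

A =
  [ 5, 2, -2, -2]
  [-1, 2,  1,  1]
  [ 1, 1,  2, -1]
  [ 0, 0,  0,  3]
x^4 - 12*x^3 + 54*x^2 - 108*x + 81

Expanding det(x·I − A) (e.g. by cofactor expansion or by noting that A is similar to its Jordan form J, which has the same characteristic polynomial as A) gives
  χ_A(x) = x^4 - 12*x^3 + 54*x^2 - 108*x + 81
which factors as (x - 3)^4. The eigenvalues (with algebraic multiplicities) are λ = 3 with multiplicity 4.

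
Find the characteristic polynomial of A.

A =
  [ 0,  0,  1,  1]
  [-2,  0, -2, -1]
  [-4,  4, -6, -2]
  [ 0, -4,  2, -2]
x^4 + 8*x^3 + 24*x^2 + 32*x + 16

Expanding det(x·I − A) (e.g. by cofactor expansion or by noting that A is similar to its Jordan form J, which has the same characteristic polynomial as A) gives
  χ_A(x) = x^4 + 8*x^3 + 24*x^2 + 32*x + 16
which factors as (x + 2)^4. The eigenvalues (with algebraic multiplicities) are λ = -2 with multiplicity 4.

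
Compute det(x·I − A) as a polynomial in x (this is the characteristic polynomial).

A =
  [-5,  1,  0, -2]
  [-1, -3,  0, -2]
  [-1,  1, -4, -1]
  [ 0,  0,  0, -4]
x^4 + 16*x^3 + 96*x^2 + 256*x + 256

Expanding det(x·I − A) (e.g. by cofactor expansion or by noting that A is similar to its Jordan form J, which has the same characteristic polynomial as A) gives
  χ_A(x) = x^4 + 16*x^3 + 96*x^2 + 256*x + 256
which factors as (x + 4)^4. The eigenvalues (with algebraic multiplicities) are λ = -4 with multiplicity 4.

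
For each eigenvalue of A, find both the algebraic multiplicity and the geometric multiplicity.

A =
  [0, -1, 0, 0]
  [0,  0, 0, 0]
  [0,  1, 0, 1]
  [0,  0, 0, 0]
λ = 0: alg = 4, geom = 2

Step 1 — factor the characteristic polynomial to read off the algebraic multiplicities:
  χ_A(x) = x^4

Step 2 — compute geometric multiplicities via the rank-nullity identity g(λ) = n − rank(A − λI):
  rank(A − (0)·I) = 2, so dim ker(A − (0)·I) = n − 2 = 2

Summary:
  λ = 0: algebraic multiplicity = 4, geometric multiplicity = 2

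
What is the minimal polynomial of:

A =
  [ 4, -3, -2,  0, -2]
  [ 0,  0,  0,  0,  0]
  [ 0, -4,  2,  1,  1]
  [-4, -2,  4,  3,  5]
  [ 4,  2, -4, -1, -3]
x^4 - 4*x^3 + 4*x^2

The characteristic polynomial is χ_A(x) = x^2*(x - 2)^3, so the eigenvalues are known. The minimal polynomial is
  m_A(x) = Π_λ (x − λ)^{k_λ}
where k_λ is the size of the *largest* Jordan block for λ (equivalently, the smallest k with (A − λI)^k v = 0 for every generalised eigenvector v of λ).

  λ = 0: largest Jordan block has size 2, contributing (x − 0)^2
  λ = 2: largest Jordan block has size 2, contributing (x − 2)^2

So m_A(x) = x^2*(x - 2)^2 = x^4 - 4*x^3 + 4*x^2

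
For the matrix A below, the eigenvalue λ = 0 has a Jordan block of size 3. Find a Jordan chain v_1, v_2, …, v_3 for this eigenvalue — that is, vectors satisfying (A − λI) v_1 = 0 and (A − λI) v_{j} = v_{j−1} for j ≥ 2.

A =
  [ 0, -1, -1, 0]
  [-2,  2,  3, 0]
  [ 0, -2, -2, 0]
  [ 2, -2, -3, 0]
A Jordan chain for λ = 0 of length 3:
v_1 = (2, -4, 4, 4)ᵀ
v_2 = (0, -2, 0, 2)ᵀ
v_3 = (1, 0, 0, 0)ᵀ

Let N = A − (0)·I. We want v_3 with N^3 v_3 = 0 but N^2 v_3 ≠ 0; then v_{j-1} := N · v_j for j = 3, …, 2.

Pick v_3 = (1, 0, 0, 0)ᵀ.
Then v_2 = N · v_3 = (0, -2, 0, 2)ᵀ.
Then v_1 = N · v_2 = (2, -4, 4, 4)ᵀ.

Sanity check: (A − (0)·I) v_1 = (0, 0, 0, 0)ᵀ = 0. ✓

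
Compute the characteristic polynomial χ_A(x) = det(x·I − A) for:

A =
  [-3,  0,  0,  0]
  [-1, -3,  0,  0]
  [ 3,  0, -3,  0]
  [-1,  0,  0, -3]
x^4 + 12*x^3 + 54*x^2 + 108*x + 81

Expanding det(x·I − A) (e.g. by cofactor expansion or by noting that A is similar to its Jordan form J, which has the same characteristic polynomial as A) gives
  χ_A(x) = x^4 + 12*x^3 + 54*x^2 + 108*x + 81
which factors as (x + 3)^4. The eigenvalues (with algebraic multiplicities) are λ = -3 with multiplicity 4.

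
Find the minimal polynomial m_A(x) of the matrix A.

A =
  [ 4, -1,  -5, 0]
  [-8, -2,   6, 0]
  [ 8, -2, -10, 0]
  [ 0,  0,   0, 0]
x^3 + 8*x^2 + 16*x

The characteristic polynomial is χ_A(x) = x^2*(x + 4)^2, so the eigenvalues are known. The minimal polynomial is
  m_A(x) = Π_λ (x − λ)^{k_λ}
where k_λ is the size of the *largest* Jordan block for λ (equivalently, the smallest k with (A − λI)^k v = 0 for every generalised eigenvector v of λ).

  λ = -4: largest Jordan block has size 2, contributing (x + 4)^2
  λ = 0: largest Jordan block has size 1, contributing (x − 0)

So m_A(x) = x*(x + 4)^2 = x^3 + 8*x^2 + 16*x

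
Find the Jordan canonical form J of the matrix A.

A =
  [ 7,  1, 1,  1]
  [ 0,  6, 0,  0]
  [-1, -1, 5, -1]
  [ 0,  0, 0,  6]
J_2(6) ⊕ J_1(6) ⊕ J_1(6)

The characteristic polynomial is
  det(x·I − A) = x^4 - 24*x^3 + 216*x^2 - 864*x + 1296 = (x - 6)^4

Eigenvalues and multiplicities (the geometric multiplicity of λ is n − rank(A − λI), which equals the number of Jordan blocks for λ):
  λ = 6: algebraic multiplicity = 4, geometric multiplicity = 3

Determining the block sizes for each eigenvalue:
  λ = 6: 3 blocks summing to 4 forces exactly one block of size 2 and the rest size 1 → block sizes [2, 1, 1]

Assembling the blocks gives a Jordan form
J =
  [6, 1, 0, 0]
  [0, 6, 0, 0]
  [0, 0, 6, 0]
  [0, 0, 0, 6]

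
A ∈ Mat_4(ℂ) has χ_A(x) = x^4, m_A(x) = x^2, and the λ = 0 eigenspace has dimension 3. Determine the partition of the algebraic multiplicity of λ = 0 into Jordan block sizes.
Block sizes for λ = 0: [2, 1, 1]

Step 1 — from the characteristic polynomial, algebraic multiplicity of λ = 0 is 4. From dim ker(A − (0)·I) = 3, there are exactly 3 Jordan blocks for λ = 0.
Step 2 — from the minimal polynomial, the factor (x − 0)^2 tells us the largest block for λ = 0 has size 2.
Step 3 — with total size 4, 3 blocks, and largest block 2, the block sizes (in nonincreasing order) are [2, 1, 1].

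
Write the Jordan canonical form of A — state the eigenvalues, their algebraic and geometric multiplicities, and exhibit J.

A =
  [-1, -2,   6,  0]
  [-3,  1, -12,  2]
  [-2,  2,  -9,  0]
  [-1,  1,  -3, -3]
J_3(-3) ⊕ J_1(-3)

The characteristic polynomial is
  det(x·I − A) = x^4 + 12*x^3 + 54*x^2 + 108*x + 81 = (x + 3)^4

Eigenvalues and multiplicities (the geometric multiplicity of λ is n − rank(A − λI), which equals the number of Jordan blocks for λ):
  λ = -3: algebraic multiplicity = 4, geometric multiplicity = 2

Determining the block sizes for each eigenvalue:
  λ = -3: with am = 4 and gm = 2, the partition is not yet determined (e.g. several partitions of 4 into 2 parts exist). Let N = A − (-3)·I. Computing rank(N^1) = 2, rank(N^2) = 1, rank(N^3) = 0; the number of blocks of size ≥ j is rank(N^{j−1}) − rank(N^j), giving [2, 1, 1]. So we have 1 block(s) of size 3, 1 block(s) of size 1 → block sizes [3, 1]

Assembling the blocks gives a Jordan form
J =
  [-3,  1,  0,  0]
  [ 0, -3,  1,  0]
  [ 0,  0, -3,  0]
  [ 0,  0,  0, -3]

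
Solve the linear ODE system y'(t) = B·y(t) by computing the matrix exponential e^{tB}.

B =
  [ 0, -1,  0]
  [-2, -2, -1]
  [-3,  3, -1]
e^{tB} =
  [3*t^2*exp(-t)/2 + t*exp(-t) + exp(-t), -t*exp(-t), t^2*exp(-t)/2]
  [3*t^2*exp(-t)/2 - 2*t*exp(-t), -t*exp(-t) + exp(-t), t^2*exp(-t)/2 - t*exp(-t)]
  [-9*t^2*exp(-t)/2 - 3*t*exp(-t), 3*t*exp(-t), -3*t^2*exp(-t)/2 + exp(-t)]

Strategy: write B = P · J · P⁻¹ where J is a Jordan canonical form, so e^{tB} = P · e^{tJ} · P⁻¹, and e^{tJ} can be computed block-by-block.

B has Jordan form
J =
  [-1,  1,  0]
  [ 0, -1,  1]
  [ 0,  0, -1]
(up to reordering of blocks).

Per-block formulas:
  For a 3×3 Jordan block J_3(-1): exp(t · J_3(-1)) = e^(-1t)·(I + t·N + (t^2/2)·N^2), where N is the 3×3 nilpotent shift.

After assembling e^{tJ} and conjugating by P, we get:

e^{tB} =
  [3*t^2*exp(-t)/2 + t*exp(-t) + exp(-t), -t*exp(-t), t^2*exp(-t)/2]
  [3*t^2*exp(-t)/2 - 2*t*exp(-t), -t*exp(-t) + exp(-t), t^2*exp(-t)/2 - t*exp(-t)]
  [-9*t^2*exp(-t)/2 - 3*t*exp(-t), 3*t*exp(-t), -3*t^2*exp(-t)/2 + exp(-t)]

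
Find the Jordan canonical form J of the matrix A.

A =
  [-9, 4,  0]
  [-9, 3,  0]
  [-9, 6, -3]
J_2(-3) ⊕ J_1(-3)

The characteristic polynomial is
  det(x·I − A) = x^3 + 9*x^2 + 27*x + 27 = (x + 3)^3

Eigenvalues and multiplicities (the geometric multiplicity of λ is n − rank(A − λI), which equals the number of Jordan blocks for λ):
  λ = -3: algebraic multiplicity = 3, geometric multiplicity = 2

Determining the block sizes for each eigenvalue:
  λ = -3: 2 blocks summing to 3 forces exactly one block of size 2 and the rest size 1 → block sizes [2, 1]

Assembling the blocks gives a Jordan form
J =
  [-3,  1,  0]
  [ 0, -3,  0]
  [ 0,  0, -3]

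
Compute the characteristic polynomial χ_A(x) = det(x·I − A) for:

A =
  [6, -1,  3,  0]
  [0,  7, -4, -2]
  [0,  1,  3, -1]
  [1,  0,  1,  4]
x^4 - 20*x^3 + 150*x^2 - 500*x + 625

Expanding det(x·I − A) (e.g. by cofactor expansion or by noting that A is similar to its Jordan form J, which has the same characteristic polynomial as A) gives
  χ_A(x) = x^4 - 20*x^3 + 150*x^2 - 500*x + 625
which factors as (x - 5)^4. The eigenvalues (with algebraic multiplicities) are λ = 5 with multiplicity 4.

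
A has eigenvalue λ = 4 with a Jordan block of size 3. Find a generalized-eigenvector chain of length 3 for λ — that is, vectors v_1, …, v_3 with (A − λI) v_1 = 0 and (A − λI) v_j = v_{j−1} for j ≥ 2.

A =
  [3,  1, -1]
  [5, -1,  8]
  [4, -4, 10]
A Jordan chain for λ = 4 of length 3:
v_1 = (2, 2, 0)ᵀ
v_2 = (-1, 5, 4)ᵀ
v_3 = (1, 0, 0)ᵀ

Let N = A − (4)·I. We want v_3 with N^3 v_3 = 0 but N^2 v_3 ≠ 0; then v_{j-1} := N · v_j for j = 3, …, 2.

Pick v_3 = (1, 0, 0)ᵀ.
Then v_2 = N · v_3 = (-1, 5, 4)ᵀ.
Then v_1 = N · v_2 = (2, 2, 0)ᵀ.

Sanity check: (A − (4)·I) v_1 = (0, 0, 0)ᵀ = 0. ✓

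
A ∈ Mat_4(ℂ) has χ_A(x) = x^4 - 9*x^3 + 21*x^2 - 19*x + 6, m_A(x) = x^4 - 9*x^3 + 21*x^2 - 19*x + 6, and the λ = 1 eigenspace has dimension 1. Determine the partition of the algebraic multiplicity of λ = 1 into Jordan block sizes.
Block sizes for λ = 1: [3]

Step 1 — from the characteristic polynomial, algebraic multiplicity of λ = 1 is 3. From dim ker(A − (1)·I) = 1, there are exactly 1 Jordan blocks for λ = 1.
Step 2 — from the minimal polynomial, the factor (x − 1)^3 tells us the largest block for λ = 1 has size 3.
Step 3 — with total size 3, 1 blocks, and largest block 3, the block sizes (in nonincreasing order) are [3].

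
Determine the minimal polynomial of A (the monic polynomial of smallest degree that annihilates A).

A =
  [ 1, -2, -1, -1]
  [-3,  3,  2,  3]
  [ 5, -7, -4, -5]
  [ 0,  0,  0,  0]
x^3

The characteristic polynomial is χ_A(x) = x^4, so the eigenvalues are known. The minimal polynomial is
  m_A(x) = Π_λ (x − λ)^{k_λ}
where k_λ is the size of the *largest* Jordan block for λ (equivalently, the smallest k with (A − λI)^k v = 0 for every generalised eigenvector v of λ).

  λ = 0: largest Jordan block has size 3, contributing (x − 0)^3

So m_A(x) = x^3 = x^3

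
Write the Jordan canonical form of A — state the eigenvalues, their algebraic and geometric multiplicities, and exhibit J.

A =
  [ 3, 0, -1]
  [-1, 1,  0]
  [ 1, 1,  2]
J_3(2)

The characteristic polynomial is
  det(x·I − A) = x^3 - 6*x^2 + 12*x - 8 = (x - 2)^3

Eigenvalues and multiplicities (the geometric multiplicity of λ is n − rank(A − λI), which equals the number of Jordan blocks for λ):
  λ = 2: algebraic multiplicity = 3, geometric multiplicity = 1

Determining the block sizes for each eigenvalue:
  λ = 2: one block (gm = 1), so the single block has size am = 3 → block sizes [3]

Assembling the blocks gives a Jordan form
J =
  [2, 1, 0]
  [0, 2, 1]
  [0, 0, 2]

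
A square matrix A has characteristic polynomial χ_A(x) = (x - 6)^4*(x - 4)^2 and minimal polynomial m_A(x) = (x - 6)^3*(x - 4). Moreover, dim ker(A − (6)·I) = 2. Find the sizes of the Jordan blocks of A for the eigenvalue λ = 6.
Block sizes for λ = 6: [3, 1]

Step 1 — from the characteristic polynomial, algebraic multiplicity of λ = 6 is 4. From dim ker(A − (6)·I) = 2, there are exactly 2 Jordan blocks for λ = 6.
Step 2 — from the minimal polynomial, the factor (x − 6)^3 tells us the largest block for λ = 6 has size 3.
Step 3 — with total size 4, 2 blocks, and largest block 3, the block sizes (in nonincreasing order) are [3, 1].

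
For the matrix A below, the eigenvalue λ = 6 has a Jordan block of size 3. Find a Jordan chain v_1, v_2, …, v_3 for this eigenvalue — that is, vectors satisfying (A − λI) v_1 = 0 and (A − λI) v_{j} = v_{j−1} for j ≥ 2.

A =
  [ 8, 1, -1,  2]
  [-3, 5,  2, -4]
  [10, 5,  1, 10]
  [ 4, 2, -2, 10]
A Jordan chain for λ = 6 of length 3:
v_1 = (-1, 1, -5, -2)ᵀ
v_2 = (2, -3, 10, 4)ᵀ
v_3 = (1, 0, 0, 0)ᵀ

Let N = A − (6)·I. We want v_3 with N^3 v_3 = 0 but N^2 v_3 ≠ 0; then v_{j-1} := N · v_j for j = 3, …, 2.

Pick v_3 = (1, 0, 0, 0)ᵀ.
Then v_2 = N · v_3 = (2, -3, 10, 4)ᵀ.
Then v_1 = N · v_2 = (-1, 1, -5, -2)ᵀ.

Sanity check: (A − (6)·I) v_1 = (0, 0, 0, 0)ᵀ = 0. ✓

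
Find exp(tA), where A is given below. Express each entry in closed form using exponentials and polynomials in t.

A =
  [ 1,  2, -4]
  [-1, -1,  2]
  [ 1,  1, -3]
e^{tA} =
  [-t^2*exp(-t) + 2*t*exp(-t) + exp(-t), 2*t*exp(-t), 2*t^2*exp(-t) - 4*t*exp(-t)]
  [-t*exp(-t), exp(-t), 2*t*exp(-t)]
  [-t^2*exp(-t)/2 + t*exp(-t), t*exp(-t), t^2*exp(-t) - 2*t*exp(-t) + exp(-t)]

Strategy: write A = P · J · P⁻¹ where J is a Jordan canonical form, so e^{tA} = P · e^{tJ} · P⁻¹, and e^{tJ} can be computed block-by-block.

A has Jordan form
J =
  [-1,  1,  0]
  [ 0, -1,  1]
  [ 0,  0, -1]
(up to reordering of blocks).

Per-block formulas:
  For a 3×3 Jordan block J_3(-1): exp(t · J_3(-1)) = e^(-1t)·(I + t·N + (t^2/2)·N^2), where N is the 3×3 nilpotent shift.

After assembling e^{tJ} and conjugating by P, we get:

e^{tA} =
  [-t^2*exp(-t) + 2*t*exp(-t) + exp(-t), 2*t*exp(-t), 2*t^2*exp(-t) - 4*t*exp(-t)]
  [-t*exp(-t), exp(-t), 2*t*exp(-t)]
  [-t^2*exp(-t)/2 + t*exp(-t), t*exp(-t), t^2*exp(-t) - 2*t*exp(-t) + exp(-t)]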